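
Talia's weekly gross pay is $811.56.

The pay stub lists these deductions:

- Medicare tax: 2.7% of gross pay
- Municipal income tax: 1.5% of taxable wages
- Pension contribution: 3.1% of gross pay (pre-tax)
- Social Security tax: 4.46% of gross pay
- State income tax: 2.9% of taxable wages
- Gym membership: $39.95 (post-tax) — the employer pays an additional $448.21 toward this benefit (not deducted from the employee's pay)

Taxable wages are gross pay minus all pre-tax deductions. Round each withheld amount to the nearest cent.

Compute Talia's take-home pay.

$653.73

Pension contribution: $811.56 × 0.031 = $25.16
Taxable wages = $811.56 − $25.16 = $786.40
State income tax: $786.40 × 0.029 = $22.81
Municipal income tax: $786.40 × 0.015 = $11.80
Social Security tax: $811.56 × 0.0446 = $36.20
Medicare tax: $811.56 × 0.027 = $21.91
Gym membership: $39.95
(Employer's $448.21 toward gym membership is not withheld from the employee.)
Total deductions = $25.16 + $22.81 + $11.80 + $36.20 + $21.91 + $39.95 = $157.83
Net pay = $811.56 − $157.83 = $653.73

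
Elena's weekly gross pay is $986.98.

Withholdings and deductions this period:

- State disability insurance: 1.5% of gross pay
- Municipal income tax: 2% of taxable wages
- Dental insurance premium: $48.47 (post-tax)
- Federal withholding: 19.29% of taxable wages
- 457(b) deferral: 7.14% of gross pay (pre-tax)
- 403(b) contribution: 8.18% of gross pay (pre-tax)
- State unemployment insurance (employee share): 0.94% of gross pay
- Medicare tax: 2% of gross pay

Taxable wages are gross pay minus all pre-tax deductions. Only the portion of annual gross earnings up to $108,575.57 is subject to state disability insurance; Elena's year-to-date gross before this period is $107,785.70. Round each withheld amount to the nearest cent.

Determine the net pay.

$568.50

403(b) contribution: $986.98 × 0.0818 = $80.73
457(b) deferral: $986.98 × 0.0714 = $70.47
Pre-tax total = $80.73 + $70.47 = $151.20
Taxable wages = $986.98 − $151.20 = $835.78
Municipal income tax: $835.78 × 0.02 = $16.72
Federal withholding: $835.78 × 0.1929 = $161.22
State disability insurance: only $108,575.57 − $107,785.70 = $789.87 of this check is subject → $789.87 × 0.015 = $11.85
State unemployment insurance (employee share): $986.98 × 0.0094 = $9.28
Medicare tax: $986.98 × 0.02 = $19.74
Dental insurance premium: $48.47
Total deductions = $80.73 + $70.47 + $16.72 + $161.22 + $11.85 + $9.28 + $19.74 + $48.47 = $418.48
Net pay = $986.98 − $418.48 = $568.50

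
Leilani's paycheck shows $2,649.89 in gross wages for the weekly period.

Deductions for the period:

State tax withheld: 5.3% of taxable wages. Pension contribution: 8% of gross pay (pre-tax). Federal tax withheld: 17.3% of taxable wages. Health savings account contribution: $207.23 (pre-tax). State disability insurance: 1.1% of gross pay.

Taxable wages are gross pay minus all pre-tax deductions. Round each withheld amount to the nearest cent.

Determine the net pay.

$1,697.38

Health savings account contribution: $207.23
Pension contribution: $2,649.89 × 0.08 = $211.99
Pre-tax total = $207.23 + $211.99 = $419.22
Taxable wages = $2,649.89 − $419.22 = $2,230.67
State tax withheld: $2,230.67 × 0.053 = $118.23
Federal tax withheld: $2,230.67 × 0.173 = $385.91
State disability insurance: $2,649.89 × 0.011 = $29.15
Total deductions = $207.23 + $211.99 + $118.23 + $385.91 + $29.15 = $952.51
Net pay = $2,649.89 − $952.51 = $1,697.38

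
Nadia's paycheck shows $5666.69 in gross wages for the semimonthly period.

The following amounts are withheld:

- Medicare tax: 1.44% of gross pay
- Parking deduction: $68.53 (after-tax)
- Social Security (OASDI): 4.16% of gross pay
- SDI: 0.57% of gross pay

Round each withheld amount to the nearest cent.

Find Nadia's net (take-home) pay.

SDI: $5666.69 × 0.0057 = $32.30
Social Security (OASDI): $5666.69 × 0.0416 = $235.73
Medicare tax: $5666.69 × 0.0144 = $81.60
Parking deduction: $68.53
Total deductions = $32.30 + $235.73 + $81.60 + $68.53 = $418.16
Net pay = $5666.69 − $418.16 = $5248.53

$5248.53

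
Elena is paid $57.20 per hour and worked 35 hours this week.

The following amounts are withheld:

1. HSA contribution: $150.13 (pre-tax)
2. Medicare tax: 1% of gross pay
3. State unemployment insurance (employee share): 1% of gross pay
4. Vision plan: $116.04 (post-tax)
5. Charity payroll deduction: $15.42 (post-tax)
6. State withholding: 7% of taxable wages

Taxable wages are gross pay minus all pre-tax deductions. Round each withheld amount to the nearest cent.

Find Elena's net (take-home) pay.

Gross pay: 35 × $57.20 = $2,002.00
HSA contribution: $150.13
Taxable wages = $2,002.00 − $150.13 = $1,851.87
State withholding: $1,851.87 × 0.07 = $129.63
State unemployment insurance (employee share): $2,002.00 × 0.01 = $20.02
Medicare tax: $2,002.00 × 0.01 = $20.02
Vision plan: $116.04
Charity payroll deduction: $15.42
Total deductions = $150.13 + $129.63 + $20.02 + $20.02 + $116.04 + $15.42 = $451.26
Net pay = $2,002.00 − $451.26 = $1,550.74

$1,550.74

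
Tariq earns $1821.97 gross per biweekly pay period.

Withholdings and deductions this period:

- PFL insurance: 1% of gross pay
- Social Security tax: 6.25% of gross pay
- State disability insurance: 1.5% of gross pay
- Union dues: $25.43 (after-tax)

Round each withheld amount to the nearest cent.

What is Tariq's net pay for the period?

$1637.12

Social Security tax: $1821.97 × 0.0625 = $113.87
PFL insurance: $1821.97 × 0.01 = $18.22
State disability insurance: $1821.97 × 0.015 = $27.33
Union dues: $25.43
Total deductions = $113.87 + $18.22 + $27.33 + $25.43 = $184.85
Net pay = $1821.97 − $184.85 = $1637.12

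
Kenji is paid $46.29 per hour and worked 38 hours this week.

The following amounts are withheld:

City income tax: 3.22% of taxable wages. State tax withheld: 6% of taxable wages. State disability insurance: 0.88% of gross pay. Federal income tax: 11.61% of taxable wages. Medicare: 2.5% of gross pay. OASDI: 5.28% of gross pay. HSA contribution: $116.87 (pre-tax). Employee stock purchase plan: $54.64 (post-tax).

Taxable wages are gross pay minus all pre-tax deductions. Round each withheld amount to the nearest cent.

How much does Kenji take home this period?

$1,093.11

Gross pay: 38 × $46.29 = $1,759.02
HSA contribution: $116.87
Taxable wages = $1,759.02 − $116.87 = $1,642.15
State tax withheld: $1,642.15 × 0.06 = $98.53
City income tax: $1,642.15 × 0.0322 = $52.88
Federal income tax: $1,642.15 × 0.1161 = $190.65
State disability insurance: $1,759.02 × 0.0088 = $15.48
OASDI: $1,759.02 × 0.0528 = $92.88
Medicare: $1,759.02 × 0.025 = $43.98
Employee stock purchase plan: $54.64
Total deductions = $116.87 + $98.53 + $52.88 + $190.65 + $15.48 + $92.88 + $43.98 + $54.64 = $665.91
Net pay = $1,759.02 − $665.91 = $1,093.11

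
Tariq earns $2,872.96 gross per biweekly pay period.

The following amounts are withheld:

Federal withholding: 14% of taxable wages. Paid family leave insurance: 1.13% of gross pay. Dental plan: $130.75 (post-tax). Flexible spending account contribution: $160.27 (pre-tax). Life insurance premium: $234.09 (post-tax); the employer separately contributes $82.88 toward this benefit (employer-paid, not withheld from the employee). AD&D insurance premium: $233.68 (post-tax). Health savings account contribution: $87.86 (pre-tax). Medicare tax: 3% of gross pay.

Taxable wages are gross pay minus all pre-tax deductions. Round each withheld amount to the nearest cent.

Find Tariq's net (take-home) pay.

Flexible spending account contribution: $160.27
Health savings account contribution: $87.86
Pre-tax total = $160.27 + $87.86 = $248.13
Taxable wages = $2,872.96 − $248.13 = $2,624.83
Federal withholding: $2,624.83 × 0.14 = $367.48
Paid family leave insurance: $2,872.96 × 0.0113 = $32.46
Medicare tax: $2,872.96 × 0.03 = $86.19
Dental plan: $130.75
Life insurance premium: $234.09
AD&D insurance premium: $233.68
(Employer's $82.88 toward life insurance premium is not withheld from the employee.)
Total deductions = $160.27 + $87.86 + $367.48 + $32.46 + $86.19 + $130.75 + $234.09 + $233.68 = $1,332.78
Net pay = $2,872.96 − $1,332.78 = $1,540.18

$1,540.18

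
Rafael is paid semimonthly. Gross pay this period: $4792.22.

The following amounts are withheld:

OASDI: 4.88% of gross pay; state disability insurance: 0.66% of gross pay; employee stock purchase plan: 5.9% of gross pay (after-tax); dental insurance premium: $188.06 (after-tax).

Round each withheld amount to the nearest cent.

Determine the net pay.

State disability insurance: $4792.22 × 0.0066 = $31.63
OASDI: $4792.22 × 0.0488 = $233.86
Employee stock purchase plan: $4792.22 × 0.059 = $282.74
Dental insurance premium: $188.06
Total deductions = $31.63 + $233.86 + $282.74 + $188.06 = $736.29
Net pay = $4792.22 − $736.29 = $4055.93

$4055.93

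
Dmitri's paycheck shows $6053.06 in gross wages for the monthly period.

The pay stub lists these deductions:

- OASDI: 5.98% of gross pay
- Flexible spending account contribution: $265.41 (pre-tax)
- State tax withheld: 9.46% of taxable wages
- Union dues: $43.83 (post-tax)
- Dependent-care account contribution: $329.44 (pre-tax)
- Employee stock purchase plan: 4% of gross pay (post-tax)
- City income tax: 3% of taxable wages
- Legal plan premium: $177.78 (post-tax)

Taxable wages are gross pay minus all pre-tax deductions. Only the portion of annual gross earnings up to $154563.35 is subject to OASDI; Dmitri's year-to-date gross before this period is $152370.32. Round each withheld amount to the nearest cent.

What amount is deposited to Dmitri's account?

Flexible spending account contribution: $265.41
Dependent-care account contribution: $329.44
Pre-tax total = $265.41 + $329.44 = $594.85
Taxable wages = $6053.06 − $594.85 = $5458.21
City income tax: $5458.21 × 0.03 = $163.75
State tax withheld: $5458.21 × 0.0946 = $516.35
OASDI: only $154563.35 − $152370.32 = $2193.03 of this check is subject → $2193.03 × 0.0598 = $131.14
Employee stock purchase plan: $6053.06 × 0.04 = $242.12
Legal plan premium: $177.78
Union dues: $43.83
Total deductions = $265.41 + $329.44 + $163.75 + $516.35 + $131.14 + $242.12 + $177.78 + $43.83 = $1869.82
Net pay = $6053.06 − $1869.82 = $4183.24

$4183.24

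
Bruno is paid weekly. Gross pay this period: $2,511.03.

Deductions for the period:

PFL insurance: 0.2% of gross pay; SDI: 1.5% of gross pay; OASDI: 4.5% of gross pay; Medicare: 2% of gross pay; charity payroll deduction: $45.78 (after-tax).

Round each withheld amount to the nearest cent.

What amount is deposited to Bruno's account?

SDI: $2,511.03 × 0.015 = $37.67
Medicare: $2,511.03 × 0.02 = $50.22
OASDI: $2,511.03 × 0.045 = $113.00
PFL insurance: $2,511.03 × 0.002 = $5.02
Charity payroll deduction: $45.78
Total deductions = $37.67 + $50.22 + $113.00 + $5.02 + $45.78 = $251.69
Net pay = $2,511.03 − $251.69 = $2,259.34

$2,259.34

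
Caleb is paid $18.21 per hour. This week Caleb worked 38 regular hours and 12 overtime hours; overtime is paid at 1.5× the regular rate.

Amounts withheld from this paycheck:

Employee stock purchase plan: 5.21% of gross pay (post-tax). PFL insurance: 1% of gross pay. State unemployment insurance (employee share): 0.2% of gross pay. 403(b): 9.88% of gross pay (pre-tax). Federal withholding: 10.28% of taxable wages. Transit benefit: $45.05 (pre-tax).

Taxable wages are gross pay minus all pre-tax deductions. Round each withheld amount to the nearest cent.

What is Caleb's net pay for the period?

$718.75

Regular pay: 38 × $18.21 = $691.98
Overtime pay: 12 × $18.21 × 1.5 = $327.78
Gross pay = $691.98 + $327.78 = $1,019.76
403(b): $1,019.76 × 0.0988 = $100.75
Transit benefit: $45.05
Pre-tax total = $100.75 + $45.05 = $145.80
Taxable wages = $1,019.76 − $145.80 = $873.96
Federal withholding: $873.96 × 0.1028 = $89.84
State unemployment insurance (employee share): $1,019.76 × 0.002 = $2.04
PFL insurance: $1,019.76 × 0.01 = $10.20
Employee stock purchase plan: $1,019.76 × 0.0521 = $53.13
Total deductions = $100.75 + $45.05 + $89.84 + $2.04 + $10.20 + $53.13 = $301.01
Net pay = $1,019.76 − $301.01 = $718.75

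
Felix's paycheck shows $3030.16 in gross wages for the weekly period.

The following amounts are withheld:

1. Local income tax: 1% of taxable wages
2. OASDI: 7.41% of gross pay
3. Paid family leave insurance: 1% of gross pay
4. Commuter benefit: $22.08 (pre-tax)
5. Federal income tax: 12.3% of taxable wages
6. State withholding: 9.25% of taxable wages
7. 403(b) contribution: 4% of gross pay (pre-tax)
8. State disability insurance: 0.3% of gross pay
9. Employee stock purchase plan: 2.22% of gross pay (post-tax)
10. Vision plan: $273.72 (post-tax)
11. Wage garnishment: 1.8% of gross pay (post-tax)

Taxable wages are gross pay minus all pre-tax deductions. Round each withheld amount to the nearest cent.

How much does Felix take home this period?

403(b) contribution: $3030.16 × 0.04 = $121.21
Commuter benefit: $22.08
Pre-tax total = $121.21 + $22.08 = $143.29
Taxable wages = $3030.16 − $143.29 = $2886.87
State withholding: $2886.87 × 0.0925 = $267.04
Federal income tax: $2886.87 × 0.123 = $355.09
Local income tax: $2886.87 × 0.01 = $28.87
Paid family leave insurance: $3030.16 × 0.01 = $30.30
OASDI: $3030.16 × 0.0741 = $224.53
State disability insurance: $3030.16 × 0.003 = $9.09
Wage garnishment: $3030.16 × 0.018 = $54.54
Vision plan: $273.72
Employee stock purchase plan: $3030.16 × 0.0222 = $67.27
Total deductions = $121.21 + $22.08 + $267.04 + $355.09 + $28.87 + $30.30 + $224.53 + $9.09 + $54.54 + $273.72 + $67.27 = $1453.74
Net pay = $3030.16 − $1453.74 = $1576.42

$1576.42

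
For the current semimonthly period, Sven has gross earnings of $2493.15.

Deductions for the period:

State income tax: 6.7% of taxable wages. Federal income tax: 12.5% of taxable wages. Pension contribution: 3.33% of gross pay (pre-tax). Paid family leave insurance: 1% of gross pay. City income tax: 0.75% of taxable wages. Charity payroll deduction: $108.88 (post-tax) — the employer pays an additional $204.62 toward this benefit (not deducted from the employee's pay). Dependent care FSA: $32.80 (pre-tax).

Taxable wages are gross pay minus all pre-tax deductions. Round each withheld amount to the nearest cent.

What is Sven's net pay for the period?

Pension contribution: $2493.15 × 0.0333 = $83.02
Dependent care FSA: $32.80
Pre-tax total = $83.02 + $32.80 = $115.82
Taxable wages = $2493.15 − $115.82 = $2377.33
Federal income tax: $2377.33 × 0.125 = $297.17
State income tax: $2377.33 × 0.067 = $159.28
City income tax: $2377.33 × 0.0075 = $17.83
Paid family leave insurance: $2493.15 × 0.01 = $24.93
Charity payroll deduction: $108.88
(Employer's $204.62 toward charity payroll deduction is not withheld from the employee.)
Total deductions = $83.02 + $32.80 + $297.17 + $159.28 + $17.83 + $24.93 + $108.88 = $723.91
Net pay = $2493.15 − $723.91 = $1769.24

$1769.24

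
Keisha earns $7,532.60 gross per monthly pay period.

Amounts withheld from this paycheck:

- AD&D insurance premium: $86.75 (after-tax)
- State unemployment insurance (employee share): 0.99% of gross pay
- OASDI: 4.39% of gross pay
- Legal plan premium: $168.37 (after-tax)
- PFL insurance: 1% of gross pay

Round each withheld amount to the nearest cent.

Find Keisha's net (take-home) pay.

$6,796.90

State unemployment insurance (employee share): $7,532.60 × 0.0099 = $74.57
PFL insurance: $7,532.60 × 0.01 = $75.33
OASDI: $7,532.60 × 0.0439 = $330.68
AD&D insurance premium: $86.75
Legal plan premium: $168.37
Total deductions = $74.57 + $75.33 + $330.68 + $86.75 + $168.37 = $735.70
Net pay = $7,532.60 − $735.70 = $6,796.90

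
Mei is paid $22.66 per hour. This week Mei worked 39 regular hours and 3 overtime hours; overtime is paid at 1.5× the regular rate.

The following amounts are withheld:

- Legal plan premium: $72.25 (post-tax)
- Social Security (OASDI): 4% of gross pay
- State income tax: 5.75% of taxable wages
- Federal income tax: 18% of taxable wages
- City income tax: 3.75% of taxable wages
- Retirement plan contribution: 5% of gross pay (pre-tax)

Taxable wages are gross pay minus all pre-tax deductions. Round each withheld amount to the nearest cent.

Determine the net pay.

$567.22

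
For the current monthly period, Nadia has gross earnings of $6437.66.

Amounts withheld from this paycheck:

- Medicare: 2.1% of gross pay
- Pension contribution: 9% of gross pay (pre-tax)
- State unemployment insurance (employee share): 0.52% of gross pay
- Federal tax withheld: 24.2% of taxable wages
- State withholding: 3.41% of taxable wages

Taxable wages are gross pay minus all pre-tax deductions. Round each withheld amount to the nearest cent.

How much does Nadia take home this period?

Pension contribution: $6437.66 × 0.09 = $579.39
Taxable wages = $6437.66 − $579.39 = $5858.27
Federal tax withheld: $5858.27 × 0.242 = $1417.70
State withholding: $5858.27 × 0.0341 = $199.77
Medicare: $6437.66 × 0.021 = $135.19
State unemployment insurance (employee share): $6437.66 × 0.0052 = $33.48
Total deductions = $579.39 + $1417.70 + $199.77 + $135.19 + $33.48 = $2365.53
Net pay = $6437.66 − $2365.53 = $4072.13

$4072.13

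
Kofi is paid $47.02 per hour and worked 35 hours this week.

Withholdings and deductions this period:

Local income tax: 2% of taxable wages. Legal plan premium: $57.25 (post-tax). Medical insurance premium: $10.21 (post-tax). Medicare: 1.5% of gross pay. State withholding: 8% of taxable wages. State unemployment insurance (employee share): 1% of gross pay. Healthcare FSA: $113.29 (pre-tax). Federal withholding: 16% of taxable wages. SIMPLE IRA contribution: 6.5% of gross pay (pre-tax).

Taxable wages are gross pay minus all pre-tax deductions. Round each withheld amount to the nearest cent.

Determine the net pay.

Gross pay: 35 × $47.02 = $1,645.70
SIMPLE IRA contribution: $1,645.70 × 0.065 = $106.97
Healthcare FSA: $113.29
Pre-tax total = $106.97 + $113.29 = $220.26
Taxable wages = $1,645.70 − $220.26 = $1,425.44
Local income tax: $1,425.44 × 0.02 = $28.51
Federal withholding: $1,425.44 × 0.16 = $228.07
State withholding: $1,425.44 × 0.08 = $114.04
Medicare: $1,645.70 × 0.015 = $24.69
State unemployment insurance (employee share): $1,645.70 × 0.01 = $16.46
Medical insurance premium: $10.21
Legal plan premium: $57.25
Total deductions = $106.97 + $113.29 + $28.51 + $228.07 + $114.04 + $24.69 + $16.46 + $10.21 + $57.25 = $699.49
Net pay = $1,645.70 − $699.49 = $946.21

$946.21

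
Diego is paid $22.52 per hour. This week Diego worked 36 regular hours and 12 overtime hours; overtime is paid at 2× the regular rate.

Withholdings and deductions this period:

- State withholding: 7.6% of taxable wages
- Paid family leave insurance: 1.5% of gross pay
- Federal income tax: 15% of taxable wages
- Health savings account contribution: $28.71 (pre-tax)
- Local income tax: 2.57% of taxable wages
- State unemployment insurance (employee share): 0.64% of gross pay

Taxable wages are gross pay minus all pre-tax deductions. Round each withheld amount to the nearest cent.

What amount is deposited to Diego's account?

Regular pay: 36 × $22.52 = $810.72
Overtime pay: 12 × $22.52 × 2 = $540.48
Gross pay = $810.72 + $540.48 = $1351.20
Health savings account contribution: $28.71
Taxable wages = $1351.20 − $28.71 = $1322.49
Local income tax: $1322.49 × 0.0257 = $33.99
State withholding: $1322.49 × 0.076 = $100.51
Federal income tax: $1322.49 × 0.15 = $198.37
Paid family leave insurance: $1351.20 × 0.015 = $20.27
State unemployment insurance (employee share): $1351.20 × 0.0064 = $8.65
Total deductions = $28.71 + $33.99 + $100.51 + $198.37 + $20.27 + $8.65 = $390.50
Net pay = $1351.20 − $390.50 = $960.70

$960.70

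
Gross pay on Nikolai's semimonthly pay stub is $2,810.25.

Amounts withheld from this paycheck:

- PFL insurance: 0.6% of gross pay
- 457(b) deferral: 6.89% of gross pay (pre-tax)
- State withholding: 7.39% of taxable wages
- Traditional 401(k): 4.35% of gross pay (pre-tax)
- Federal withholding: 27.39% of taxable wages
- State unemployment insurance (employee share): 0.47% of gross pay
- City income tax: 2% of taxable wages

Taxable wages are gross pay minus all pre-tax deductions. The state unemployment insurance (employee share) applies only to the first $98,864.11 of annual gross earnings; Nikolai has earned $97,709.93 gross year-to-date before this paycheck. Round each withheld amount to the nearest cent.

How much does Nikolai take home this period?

Traditional 401(k): $2,810.25 × 0.0435 = $122.25
457(b) deferral: $2,810.25 × 0.0689 = $193.63
Pre-tax total = $122.25 + $193.63 = $315.88
Taxable wages = $2,810.25 − $315.88 = $2,494.37
State withholding: $2,494.37 × 0.0739 = $184.33
Federal withholding: $2,494.37 × 0.2739 = $683.21
City income tax: $2,494.37 × 0.02 = $49.89
State unemployment insurance (employee share): only $98,864.11 − $97,709.93 = $1,154.18 of this check is subject → $1,154.18 × 0.0047 = $5.42
PFL insurance: $2,810.25 × 0.006 = $16.86
Total deductions = $122.25 + $193.63 + $184.33 + $683.21 + $49.89 + $5.42 + $16.86 = $1,255.59
Net pay = $2,810.25 − $1,255.59 = $1,554.66

$1,554.66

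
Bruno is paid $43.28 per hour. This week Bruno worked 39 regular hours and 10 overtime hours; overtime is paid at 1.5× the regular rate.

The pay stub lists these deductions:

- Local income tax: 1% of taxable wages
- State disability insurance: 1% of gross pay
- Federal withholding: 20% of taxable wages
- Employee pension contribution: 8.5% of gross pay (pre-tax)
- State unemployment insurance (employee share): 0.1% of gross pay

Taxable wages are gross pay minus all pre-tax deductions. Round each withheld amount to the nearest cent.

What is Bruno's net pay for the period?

Regular pay: 39 × $43.28 = $1,687.92
Overtime pay: 10 × $43.28 × 1.5 = $649.20
Gross pay = $1,687.92 + $649.20 = $2,337.12
Employee pension contribution: $2,337.12 × 0.085 = $198.66
Taxable wages = $2,337.12 − $198.66 = $2,138.46
Local income tax: $2,138.46 × 0.01 = $21.38
Federal withholding: $2,138.46 × 0.2 = $427.69
State disability insurance: $2,337.12 × 0.01 = $23.37
State unemployment insurance (employee share): $2,337.12 × 0.001 = $2.34
Total deductions = $198.66 + $21.38 + $427.69 + $23.37 + $2.34 = $673.44
Net pay = $2,337.12 − $673.44 = $1,663.68

$1,663.68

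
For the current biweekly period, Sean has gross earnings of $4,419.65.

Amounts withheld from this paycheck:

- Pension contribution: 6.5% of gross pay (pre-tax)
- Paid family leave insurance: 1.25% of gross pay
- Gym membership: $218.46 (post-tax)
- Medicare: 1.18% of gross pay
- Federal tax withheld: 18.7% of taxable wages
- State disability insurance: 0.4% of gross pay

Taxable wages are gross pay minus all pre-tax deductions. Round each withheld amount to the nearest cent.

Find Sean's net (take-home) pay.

Pension contribution: $4,419.65 × 0.065 = $287.28
Taxable wages = $4,419.65 − $287.28 = $4,132.37
Federal tax withheld: $4,132.37 × 0.187 = $772.75
Paid family leave insurance: $4,419.65 × 0.0125 = $55.25
State disability insurance: $4,419.65 × 0.004 = $17.68
Medicare: $4,419.65 × 0.0118 = $52.15
Gym membership: $218.46
Total deductions = $287.28 + $772.75 + $55.25 + $17.68 + $52.15 + $218.46 = $1,403.57
Net pay = $4,419.65 − $1,403.57 = $3,016.08

$3,016.08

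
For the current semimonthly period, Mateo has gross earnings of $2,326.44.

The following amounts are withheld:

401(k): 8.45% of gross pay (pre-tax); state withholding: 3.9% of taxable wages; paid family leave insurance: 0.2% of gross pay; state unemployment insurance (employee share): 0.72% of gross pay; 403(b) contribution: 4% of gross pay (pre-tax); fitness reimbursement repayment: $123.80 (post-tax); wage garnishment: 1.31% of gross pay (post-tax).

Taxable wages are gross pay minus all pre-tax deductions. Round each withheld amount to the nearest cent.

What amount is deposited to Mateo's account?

$1,781.68

401(k): $2,326.44 × 0.0845 = $196.58
403(b) contribution: $2,326.44 × 0.04 = $93.06
Pre-tax total = $196.58 + $93.06 = $289.64
Taxable wages = $2,326.44 − $289.64 = $2,036.80
State withholding: $2,036.80 × 0.039 = $79.44
State unemployment insurance (employee share): $2,326.44 × 0.0072 = $16.75
Paid family leave insurance: $2,326.44 × 0.002 = $4.65
Fitness reimbursement repayment: $123.80
Wage garnishment: $2,326.44 × 0.0131 = $30.48
Total deductions = $196.58 + $93.06 + $79.44 + $16.75 + $4.65 + $123.80 + $30.48 = $544.76
Net pay = $2,326.44 − $544.76 = $1,781.68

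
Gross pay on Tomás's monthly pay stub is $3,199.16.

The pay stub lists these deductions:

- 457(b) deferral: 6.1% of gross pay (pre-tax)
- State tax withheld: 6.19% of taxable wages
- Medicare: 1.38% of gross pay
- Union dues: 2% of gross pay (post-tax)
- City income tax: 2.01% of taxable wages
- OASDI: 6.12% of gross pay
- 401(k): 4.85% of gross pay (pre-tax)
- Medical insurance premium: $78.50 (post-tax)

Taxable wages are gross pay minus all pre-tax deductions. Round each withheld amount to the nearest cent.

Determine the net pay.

$2,232.83

457(b) deferral: $3,199.16 × 0.061 = $195.15
401(k): $3,199.16 × 0.0485 = $155.16
Pre-tax total = $195.15 + $155.16 = $350.31
Taxable wages = $3,199.16 − $350.31 = $2,848.85
State tax withheld: $2,848.85 × 0.0619 = $176.34
City income tax: $2,848.85 × 0.0201 = $57.26
OASDI: $3,199.16 × 0.0612 = $195.79
Medicare: $3,199.16 × 0.0138 = $44.15
Union dues: $3,199.16 × 0.02 = $63.98
Medical insurance premium: $78.50
Total deductions = $195.15 + $155.16 + $176.34 + $57.26 + $195.79 + $44.15 + $63.98 + $78.50 = $966.33
Net pay = $3,199.16 − $966.33 = $2,232.83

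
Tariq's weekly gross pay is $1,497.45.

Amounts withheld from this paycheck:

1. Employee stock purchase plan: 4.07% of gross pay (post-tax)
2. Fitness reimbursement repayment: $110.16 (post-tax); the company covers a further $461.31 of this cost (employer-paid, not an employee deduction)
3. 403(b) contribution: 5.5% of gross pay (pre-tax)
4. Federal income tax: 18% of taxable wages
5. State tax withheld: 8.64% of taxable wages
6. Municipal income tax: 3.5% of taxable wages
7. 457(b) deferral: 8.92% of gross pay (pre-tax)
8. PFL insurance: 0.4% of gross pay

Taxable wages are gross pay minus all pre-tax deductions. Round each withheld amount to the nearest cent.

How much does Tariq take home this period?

403(b) contribution: $1,497.45 × 0.055 = $82.36
457(b) deferral: $1,497.45 × 0.0892 = $133.57
Pre-tax total = $82.36 + $133.57 = $215.93
Taxable wages = $1,497.45 − $215.93 = $1,281.52
Municipal income tax: $1,281.52 × 0.035 = $44.85
Federal income tax: $1,281.52 × 0.18 = $230.67
State tax withheld: $1,281.52 × 0.0864 = $110.72
PFL insurance: $1,497.45 × 0.004 = $5.99
Fitness reimbursement repayment: $110.16
Employee stock purchase plan: $1,497.45 × 0.0407 = $60.95
(Employer's $461.31 toward fitness reimbursement repayment is not withheld from the employee.)
Total deductions = $82.36 + $133.57 + $44.85 + $230.67 + $110.72 + $5.99 + $110.16 + $60.95 = $779.27
Net pay = $1,497.45 − $779.27 = $718.18

$718.18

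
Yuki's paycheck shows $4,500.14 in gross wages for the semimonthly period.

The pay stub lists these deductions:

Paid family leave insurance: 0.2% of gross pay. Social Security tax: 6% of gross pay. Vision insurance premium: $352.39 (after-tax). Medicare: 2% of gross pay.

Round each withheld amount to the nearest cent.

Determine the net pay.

$3,778.74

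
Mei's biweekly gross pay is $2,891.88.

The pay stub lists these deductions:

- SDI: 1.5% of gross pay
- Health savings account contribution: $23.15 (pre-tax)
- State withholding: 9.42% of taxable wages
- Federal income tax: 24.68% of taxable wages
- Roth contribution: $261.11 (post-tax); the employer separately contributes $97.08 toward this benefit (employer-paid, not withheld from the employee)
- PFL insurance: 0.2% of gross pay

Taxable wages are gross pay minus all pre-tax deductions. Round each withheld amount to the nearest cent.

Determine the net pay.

Health savings account contribution: $23.15
Taxable wages = $2,891.88 − $23.15 = $2,868.73
Federal income tax: $2,868.73 × 0.2468 = $708.00
State withholding: $2,868.73 × 0.0942 = $270.23
PFL insurance: $2,891.88 × 0.002 = $5.78
SDI: $2,891.88 × 0.015 = $43.38
Roth contribution: $261.11
(Employer's $97.08 toward Roth contribution is not withheld from the employee.)
Total deductions = $23.15 + $708.00 + $270.23 + $5.78 + $43.38 + $261.11 = $1,311.65
Net pay = $2,891.88 − $1,311.65 = $1,580.23

$1,580.23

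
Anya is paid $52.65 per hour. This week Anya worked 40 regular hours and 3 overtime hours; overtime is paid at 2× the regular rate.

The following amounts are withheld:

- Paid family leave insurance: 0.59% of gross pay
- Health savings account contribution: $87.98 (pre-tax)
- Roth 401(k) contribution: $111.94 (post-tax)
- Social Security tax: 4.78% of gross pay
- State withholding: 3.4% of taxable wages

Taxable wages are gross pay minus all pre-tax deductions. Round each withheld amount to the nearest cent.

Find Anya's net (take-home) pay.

$2,012.57

Regular pay: 40 × $52.65 = $2,106.00
Overtime pay: 3 × $52.65 × 2 = $315.90
Gross pay = $2,106.00 + $315.90 = $2,421.90
Health savings account contribution: $87.98
Taxable wages = $2,421.90 − $87.98 = $2,333.92
State withholding: $2,333.92 × 0.034 = $79.35
Social Security tax: $2,421.90 × 0.0478 = $115.77
Paid family leave insurance: $2,421.90 × 0.0059 = $14.29
Roth 401(k) contribution: $111.94
Total deductions = $87.98 + $79.35 + $115.77 + $14.29 + $111.94 = $409.33
Net pay = $2,421.90 − $409.33 = $2,012.57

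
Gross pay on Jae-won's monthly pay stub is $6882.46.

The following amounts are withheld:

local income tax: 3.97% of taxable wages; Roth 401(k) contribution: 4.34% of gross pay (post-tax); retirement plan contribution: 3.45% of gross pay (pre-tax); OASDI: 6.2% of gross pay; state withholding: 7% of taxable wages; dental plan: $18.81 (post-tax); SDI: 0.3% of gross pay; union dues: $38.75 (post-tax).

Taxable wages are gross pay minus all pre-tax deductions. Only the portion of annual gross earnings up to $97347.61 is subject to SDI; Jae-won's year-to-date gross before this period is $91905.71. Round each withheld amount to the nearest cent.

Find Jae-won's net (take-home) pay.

$5116.76

Retirement plan contribution: $6882.46 × 0.0345 = $237.44
Taxable wages = $6882.46 − $237.44 = $6645.02
Local income tax: $6645.02 × 0.0397 = $263.81
State withholding: $6645.02 × 0.07 = $465.15
SDI: only $97347.61 − $91905.71 = $5441.90 of this check is subject → $5441.90 × 0.003 = $16.33
OASDI: $6882.46 × 0.062 = $426.71
Roth 401(k) contribution: $6882.46 × 0.0434 = $298.70
Union dues: $38.75
Dental plan: $18.81
Total deductions = $237.44 + $263.81 + $465.15 + $16.33 + $426.71 + $298.70 + $38.75 + $18.81 = $1765.70
Net pay = $6882.46 − $1765.70 = $5116.76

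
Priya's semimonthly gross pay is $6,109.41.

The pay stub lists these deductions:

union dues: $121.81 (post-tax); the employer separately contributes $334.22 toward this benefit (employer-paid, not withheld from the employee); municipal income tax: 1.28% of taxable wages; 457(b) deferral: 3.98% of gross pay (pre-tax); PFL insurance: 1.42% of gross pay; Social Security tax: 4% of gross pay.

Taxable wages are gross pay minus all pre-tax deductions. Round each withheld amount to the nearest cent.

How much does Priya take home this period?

$5,338.23

457(b) deferral: $6,109.41 × 0.0398 = $243.15
Taxable wages = $6,109.41 − $243.15 = $5,866.26
Municipal income tax: $5,866.26 × 0.0128 = $75.09
Social Security tax: $6,109.41 × 0.04 = $244.38
PFL insurance: $6,109.41 × 0.0142 = $86.75
Union dues: $121.81
(Employer's $334.22 toward union dues is not withheld from the employee.)
Total deductions = $243.15 + $75.09 + $244.38 + $86.75 + $121.81 = $771.18
Net pay = $6,109.41 − $771.18 = $5,338.23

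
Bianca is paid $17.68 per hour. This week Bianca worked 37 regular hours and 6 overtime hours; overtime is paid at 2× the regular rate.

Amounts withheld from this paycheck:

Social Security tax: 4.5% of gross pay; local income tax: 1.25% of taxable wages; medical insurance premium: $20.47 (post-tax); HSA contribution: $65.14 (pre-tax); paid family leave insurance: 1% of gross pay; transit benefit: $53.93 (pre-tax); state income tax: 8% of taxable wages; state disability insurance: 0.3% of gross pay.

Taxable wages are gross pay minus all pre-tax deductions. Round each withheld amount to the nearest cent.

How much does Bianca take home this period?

$607.42

Regular pay: 37 × $17.68 = $654.16
Overtime pay: 6 × $17.68 × 2 = $212.16
Gross pay = $654.16 + $212.16 = $866.32
HSA contribution: $65.14
Transit benefit: $53.93
Pre-tax total = $65.14 + $53.93 = $119.07
Taxable wages = $866.32 − $119.07 = $747.25
State income tax: $747.25 × 0.08 = $59.78
Local income tax: $747.25 × 0.0125 = $9.34
Paid family leave insurance: $866.32 × 0.01 = $8.66
Social Security tax: $866.32 × 0.045 = $38.98
State disability insurance: $866.32 × 0.003 = $2.60
Medical insurance premium: $20.47
Total deductions = $65.14 + $53.93 + $59.78 + $9.34 + $8.66 + $38.98 + $2.60 + $20.47 = $258.90
Net pay = $866.32 − $258.90 = $607.42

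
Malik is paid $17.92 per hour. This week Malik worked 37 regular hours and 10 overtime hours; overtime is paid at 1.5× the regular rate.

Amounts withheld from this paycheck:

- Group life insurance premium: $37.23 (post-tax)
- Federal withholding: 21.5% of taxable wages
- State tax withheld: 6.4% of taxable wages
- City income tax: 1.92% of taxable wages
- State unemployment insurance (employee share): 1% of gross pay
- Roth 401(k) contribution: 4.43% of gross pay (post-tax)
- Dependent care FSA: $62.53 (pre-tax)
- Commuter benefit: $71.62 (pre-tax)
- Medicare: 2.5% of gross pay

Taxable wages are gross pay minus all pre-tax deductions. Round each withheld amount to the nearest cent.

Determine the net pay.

Regular pay: 37 × $17.92 = $663.04
Overtime pay: 10 × $17.92 × 1.5 = $268.80
Gross pay = $663.04 + $268.80 = $931.84
Commuter benefit: $71.62
Dependent care FSA: $62.53
Pre-tax total = $71.62 + $62.53 = $134.15
Taxable wages = $931.84 − $134.15 = $797.69
State tax withheld: $797.69 × 0.064 = $51.05
Federal withholding: $797.69 × 0.215 = $171.50
City income tax: $797.69 × 0.0192 = $15.32
State unemployment insurance (employee share): $931.84 × 0.01 = $9.32
Medicare: $931.84 × 0.025 = $23.30
Roth 401(k) contribution: $931.84 × 0.0443 = $41.28
Group life insurance premium: $37.23
Total deductions = $71.62 + $62.53 + $51.05 + $171.50 + $15.32 + $9.32 + $23.30 + $41.28 + $37.23 = $483.15
Net pay = $931.84 − $483.15 = $448.69

$448.69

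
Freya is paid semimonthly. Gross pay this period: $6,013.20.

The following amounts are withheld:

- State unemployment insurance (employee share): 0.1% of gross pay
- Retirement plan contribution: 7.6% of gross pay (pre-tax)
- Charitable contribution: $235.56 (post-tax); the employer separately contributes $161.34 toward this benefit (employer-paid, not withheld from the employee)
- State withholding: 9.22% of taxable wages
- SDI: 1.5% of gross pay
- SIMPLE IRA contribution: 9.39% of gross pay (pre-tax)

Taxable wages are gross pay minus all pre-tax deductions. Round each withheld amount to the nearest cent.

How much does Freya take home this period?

$4,199.57

SIMPLE IRA contribution: $6,013.20 × 0.0939 = $564.64
Retirement plan contribution: $6,013.20 × 0.076 = $457.00
Pre-tax total = $564.64 + $457.00 = $1,021.64
Taxable wages = $6,013.20 − $1,021.64 = $4,991.56
State withholding: $4,991.56 × 0.0922 = $460.22
State unemployment insurance (employee share): $6,013.20 × 0.001 = $6.01
SDI: $6,013.20 × 0.015 = $90.20
Charitable contribution: $235.56
(Employer's $161.34 toward charitable contribution is not withheld from the employee.)
Total deductions = $564.64 + $457.00 + $460.22 + $6.01 + $90.20 + $235.56 = $1,813.63
Net pay = $6,013.20 − $1,813.63 = $4,199.57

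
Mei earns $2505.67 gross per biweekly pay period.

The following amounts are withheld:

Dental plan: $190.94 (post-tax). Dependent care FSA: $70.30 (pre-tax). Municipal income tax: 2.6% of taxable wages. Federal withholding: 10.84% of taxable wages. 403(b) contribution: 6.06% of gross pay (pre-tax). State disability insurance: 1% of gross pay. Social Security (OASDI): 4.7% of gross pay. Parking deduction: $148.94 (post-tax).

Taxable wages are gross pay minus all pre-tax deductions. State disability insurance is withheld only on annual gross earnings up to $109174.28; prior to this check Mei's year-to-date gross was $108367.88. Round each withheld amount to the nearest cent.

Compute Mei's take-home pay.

403(b) contribution: $2505.67 × 0.0606 = $151.84
Dependent care FSA: $70.30
Pre-tax total = $151.84 + $70.30 = $222.14
Taxable wages = $2505.67 − $222.14 = $2283.53
Municipal income tax: $2283.53 × 0.026 = $59.37
Federal withholding: $2283.53 × 0.1084 = $247.53
State disability insurance: only $109174.28 − $108367.88 = $806.40 of this check is subject → $806.40 × 0.01 = $8.06
Social Security (OASDI): $2505.67 × 0.047 = $117.77
Dental plan: $190.94
Parking deduction: $148.94
Total deductions = $151.84 + $70.30 + $59.37 + $247.53 + $8.06 + $117.77 + $190.94 + $148.94 = $994.75
Net pay = $2505.67 − $994.75 = $1510.92

$1510.92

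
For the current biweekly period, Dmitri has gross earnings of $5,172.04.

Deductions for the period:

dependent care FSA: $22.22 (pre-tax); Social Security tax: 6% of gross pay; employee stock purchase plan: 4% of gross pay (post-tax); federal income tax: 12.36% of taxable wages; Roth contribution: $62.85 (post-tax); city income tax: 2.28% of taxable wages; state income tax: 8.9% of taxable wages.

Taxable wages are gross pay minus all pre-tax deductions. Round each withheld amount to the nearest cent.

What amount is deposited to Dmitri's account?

$3,357.50

Dependent care FSA: $22.22
Taxable wages = $5,172.04 − $22.22 = $5,149.82
State income tax: $5,149.82 × 0.089 = $458.33
City income tax: $5,149.82 × 0.0228 = $117.42
Federal income tax: $5,149.82 × 0.1236 = $636.52
Social Security tax: $5,172.04 × 0.06 = $310.32
Roth contribution: $62.85
Employee stock purchase plan: $5,172.04 × 0.04 = $206.88
Total deductions = $22.22 + $458.33 + $117.42 + $636.52 + $310.32 + $62.85 + $206.88 = $1,814.54
Net pay = $5,172.04 − $1,814.54 = $3,357.50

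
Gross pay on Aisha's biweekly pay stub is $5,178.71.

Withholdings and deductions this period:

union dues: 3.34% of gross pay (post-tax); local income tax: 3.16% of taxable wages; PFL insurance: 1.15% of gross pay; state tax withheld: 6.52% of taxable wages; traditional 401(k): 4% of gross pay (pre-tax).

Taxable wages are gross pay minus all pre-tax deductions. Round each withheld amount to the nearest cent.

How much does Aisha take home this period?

Traditional 401(k): $5,178.71 × 0.04 = $207.15
Taxable wages = $5,178.71 − $207.15 = $4,971.56
Local income tax: $4,971.56 × 0.0316 = $157.10
State tax withheld: $4,971.56 × 0.0652 = $324.15
PFL insurance: $5,178.71 × 0.0115 = $59.56
Union dues: $5,178.71 × 0.0334 = $172.97
Total deductions = $207.15 + $157.10 + $324.15 + $59.56 + $172.97 = $920.93
Net pay = $5,178.71 − $920.93 = $4,257.78

$4,257.78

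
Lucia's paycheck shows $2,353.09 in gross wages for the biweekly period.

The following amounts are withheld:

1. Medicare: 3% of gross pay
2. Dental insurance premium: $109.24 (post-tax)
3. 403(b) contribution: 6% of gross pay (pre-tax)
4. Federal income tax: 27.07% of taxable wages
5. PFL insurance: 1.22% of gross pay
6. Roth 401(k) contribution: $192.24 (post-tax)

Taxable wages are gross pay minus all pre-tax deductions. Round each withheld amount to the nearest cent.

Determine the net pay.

403(b) contribution: $2,353.09 × 0.06 = $141.19
Taxable wages = $2,353.09 − $141.19 = $2,211.90
Federal income tax: $2,211.90 × 0.2707 = $598.76
PFL insurance: $2,353.09 × 0.0122 = $28.71
Medicare: $2,353.09 × 0.03 = $70.59
Dental insurance premium: $109.24
Roth 401(k) contribution: $192.24
Total deductions = $141.19 + $598.76 + $28.71 + $70.59 + $109.24 + $192.24 = $1,140.73
Net pay = $2,353.09 − $1,140.73 = $1,212.36

$1,212.36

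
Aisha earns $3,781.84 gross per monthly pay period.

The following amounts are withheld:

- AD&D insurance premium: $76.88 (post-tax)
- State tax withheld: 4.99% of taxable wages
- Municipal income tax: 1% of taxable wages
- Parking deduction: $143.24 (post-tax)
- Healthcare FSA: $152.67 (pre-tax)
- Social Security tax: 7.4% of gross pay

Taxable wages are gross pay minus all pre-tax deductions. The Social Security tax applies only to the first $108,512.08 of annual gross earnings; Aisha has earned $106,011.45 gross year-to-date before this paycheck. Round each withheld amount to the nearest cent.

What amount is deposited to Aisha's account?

Healthcare FSA: $152.67
Taxable wages = $3,781.84 − $152.67 = $3,629.17
Municipal income tax: $3,629.17 × 0.01 = $36.29
State tax withheld: $3,629.17 × 0.0499 = $181.10
Social Security tax: only $108,512.08 − $106,011.45 = $2,500.63 of this check is subject → $2,500.63 × 0.074 = $185.05
Parking deduction: $143.24
AD&D insurance premium: $76.88
Total deductions = $152.67 + $36.29 + $181.10 + $185.05 + $143.24 + $76.88 = $775.23
Net pay = $3,781.84 − $775.23 = $3,006.61

$3,006.61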